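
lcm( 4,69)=276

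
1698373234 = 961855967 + 736517267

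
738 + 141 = 879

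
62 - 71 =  - 9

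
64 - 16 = 48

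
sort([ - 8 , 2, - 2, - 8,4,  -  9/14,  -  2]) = [ - 8, - 8, - 2, - 2, - 9/14,2 , 4 ] 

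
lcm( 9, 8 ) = 72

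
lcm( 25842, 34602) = 2041518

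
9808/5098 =1 + 2355/2549 = 1.92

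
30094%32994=30094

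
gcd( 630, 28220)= 10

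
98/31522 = 49/15761 = 0.00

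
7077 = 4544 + 2533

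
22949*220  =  5048780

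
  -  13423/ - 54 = 248  +  31/54 = 248.57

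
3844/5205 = 3844/5205=0.74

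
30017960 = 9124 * 3290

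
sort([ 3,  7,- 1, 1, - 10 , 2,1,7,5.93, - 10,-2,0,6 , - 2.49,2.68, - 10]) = [  -  10, - 10, - 10, - 2.49, - 2 , - 1,0,1,1,2,2.68,  3 , 5.93,6,  7, 7 ] 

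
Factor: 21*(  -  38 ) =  - 2^1 * 3^1*7^1*19^1=- 798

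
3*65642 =196926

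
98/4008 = 49/2004 = 0.02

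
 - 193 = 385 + -578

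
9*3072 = 27648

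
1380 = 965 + 415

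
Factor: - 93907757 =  - 93907757^1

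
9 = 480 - 471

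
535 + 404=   939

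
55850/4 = 27925/2=13962.50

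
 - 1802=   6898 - 8700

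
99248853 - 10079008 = 89169845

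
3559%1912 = 1647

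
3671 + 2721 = 6392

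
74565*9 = 671085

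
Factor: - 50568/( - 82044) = 2^1*3^( - 1)*7^2*53^( - 1 ) = 98/159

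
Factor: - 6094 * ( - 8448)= 51482112 =2^9*3^1*11^2*277^1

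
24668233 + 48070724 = 72738957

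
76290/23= 76290/23 = 3316.96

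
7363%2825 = 1713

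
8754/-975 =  -9 + 7/325 = - 8.98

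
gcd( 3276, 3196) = 4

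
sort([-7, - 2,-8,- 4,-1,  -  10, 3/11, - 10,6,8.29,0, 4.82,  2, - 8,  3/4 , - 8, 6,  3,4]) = [ - 10,-10,-8, -8,-8,-7, - 4, - 2,-1,0 , 3/11,3/4, 2,3, 4,4.82, 6,6,8.29 ]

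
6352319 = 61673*103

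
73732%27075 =19582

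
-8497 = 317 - 8814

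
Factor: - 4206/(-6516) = 2^( - 1)*3^( - 1 )*181^(  -  1)*701^1=701/1086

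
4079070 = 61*66870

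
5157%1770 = 1617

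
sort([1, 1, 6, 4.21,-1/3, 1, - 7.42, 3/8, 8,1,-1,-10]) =[ -10,-7.42,  -  1, - 1/3, 3/8,  1,1,  1, 1, 4.21, 6,  8]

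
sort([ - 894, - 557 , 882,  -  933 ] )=[ - 933, - 894, - 557 , 882]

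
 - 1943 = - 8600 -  - 6657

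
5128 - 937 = 4191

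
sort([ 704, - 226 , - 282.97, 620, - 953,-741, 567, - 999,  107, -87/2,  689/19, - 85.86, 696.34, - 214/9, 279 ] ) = [ - 999, - 953 , - 741,  -  282.97, - 226, - 85.86,-87/2, - 214/9,689/19,  107 , 279,567,620, 696.34,704] 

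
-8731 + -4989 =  - 13720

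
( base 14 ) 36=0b110000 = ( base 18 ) 2C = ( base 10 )48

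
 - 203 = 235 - 438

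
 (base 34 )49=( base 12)101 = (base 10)145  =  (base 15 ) 9a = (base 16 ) 91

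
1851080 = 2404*770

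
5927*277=1641779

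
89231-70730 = 18501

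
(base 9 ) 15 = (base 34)E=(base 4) 32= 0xe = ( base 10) 14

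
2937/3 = 979 = 979.00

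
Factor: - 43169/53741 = -7^2*61^( - 1 ) = - 49/61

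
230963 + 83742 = 314705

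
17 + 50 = 67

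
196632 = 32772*6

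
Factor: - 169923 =- 3^1*13^1*4357^1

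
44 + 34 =78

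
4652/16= 1163/4  =  290.75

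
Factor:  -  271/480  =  - 2^( - 5 )*3^(  -  1)  *5^(  -  1)*271^1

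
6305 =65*97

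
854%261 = 71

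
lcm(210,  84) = 420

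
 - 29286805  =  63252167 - 92538972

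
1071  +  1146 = 2217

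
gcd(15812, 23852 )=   268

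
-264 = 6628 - 6892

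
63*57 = 3591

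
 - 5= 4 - 9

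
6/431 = 6/431  =  0.01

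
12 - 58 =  - 46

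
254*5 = 1270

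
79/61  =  79/61 = 1.30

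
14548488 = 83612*174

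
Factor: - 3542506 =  - 2^1*11^1*23^1 * 7001^1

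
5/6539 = 5/6539 = 0.00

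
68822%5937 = 3515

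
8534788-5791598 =2743190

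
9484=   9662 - 178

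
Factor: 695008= 2^5*37^1*587^1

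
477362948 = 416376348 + 60986600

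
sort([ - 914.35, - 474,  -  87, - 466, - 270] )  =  [- 914.35,-474,- 466, - 270, - 87]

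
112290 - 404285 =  - 291995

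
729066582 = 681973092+47093490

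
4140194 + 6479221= 10619415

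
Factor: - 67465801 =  - 13^1*5189677^1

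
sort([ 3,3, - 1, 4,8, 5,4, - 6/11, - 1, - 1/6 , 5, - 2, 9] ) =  [ - 2, - 1, - 1, - 6/11, - 1/6 , 3,3, 4,4,  5,5, 8 , 9]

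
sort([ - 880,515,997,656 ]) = [ - 880,515,656,997]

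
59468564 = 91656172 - 32187608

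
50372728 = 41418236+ 8954492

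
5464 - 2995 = 2469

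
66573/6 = 22191/2 = 11095.50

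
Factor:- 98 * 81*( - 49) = 388962 =2^1  *  3^4 *7^4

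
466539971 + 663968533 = 1130508504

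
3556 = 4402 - 846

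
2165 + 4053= 6218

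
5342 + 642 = 5984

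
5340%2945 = 2395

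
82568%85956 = 82568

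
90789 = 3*30263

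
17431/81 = 215+16/81=215.20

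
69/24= 23/8 = 2.88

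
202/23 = 202/23 = 8.78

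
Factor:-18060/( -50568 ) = 5/14 = 2^ ( - 1) * 5^1*7^( - 1) 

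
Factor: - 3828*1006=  - 2^3*3^1*11^1*29^1 * 503^1 = -  3850968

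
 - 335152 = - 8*41894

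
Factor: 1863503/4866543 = 3^( - 2) * 11^ ( -1)*31^1*47^1 * 1279^1*49157^(  -  1) 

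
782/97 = 782/97 = 8.06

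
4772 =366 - - 4406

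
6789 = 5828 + 961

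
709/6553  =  709/6553 = 0.11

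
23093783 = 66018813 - 42925030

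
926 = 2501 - 1575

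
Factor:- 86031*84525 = - 7271770275= - 3^3 * 5^2  *  7^2 * 11^2*23^1*79^1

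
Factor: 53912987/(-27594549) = - 3^( - 2)*23^ ( - 1)*109^(-1)*907^1 * 1223^( - 1)*59441^1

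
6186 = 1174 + 5012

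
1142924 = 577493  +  565431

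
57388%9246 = 1912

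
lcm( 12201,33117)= 231819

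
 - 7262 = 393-7655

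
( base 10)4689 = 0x1251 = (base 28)5rd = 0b1001001010001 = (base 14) 19cd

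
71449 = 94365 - 22916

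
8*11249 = 89992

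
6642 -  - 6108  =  12750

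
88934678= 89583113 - 648435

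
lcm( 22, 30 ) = 330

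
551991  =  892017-340026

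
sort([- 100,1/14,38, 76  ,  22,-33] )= [-100,  -  33 , 1/14,22, 38, 76]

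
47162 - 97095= - 49933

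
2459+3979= 6438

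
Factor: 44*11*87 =42108 = 2^2*3^1 * 11^2*29^1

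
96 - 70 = 26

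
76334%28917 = 18500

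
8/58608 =1/7326 = 0.00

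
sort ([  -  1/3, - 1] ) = [ - 1, - 1/3 ]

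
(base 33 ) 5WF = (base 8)14564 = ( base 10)6516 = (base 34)5lm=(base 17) 1595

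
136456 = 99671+36785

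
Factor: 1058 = 2^1* 23^2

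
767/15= 51+2/15  =  51.13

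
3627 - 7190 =-3563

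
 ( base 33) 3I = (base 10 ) 117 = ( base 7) 225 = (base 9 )140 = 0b1110101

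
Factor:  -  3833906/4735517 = -2^1*59^(- 1 ) * 80263^( - 1)*1916953^1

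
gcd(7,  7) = 7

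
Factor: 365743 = 7^1*52249^1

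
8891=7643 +1248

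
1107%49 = 29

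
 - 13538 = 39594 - 53132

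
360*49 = 17640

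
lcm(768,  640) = 3840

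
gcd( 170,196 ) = 2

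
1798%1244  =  554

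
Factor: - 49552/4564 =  - 2^2 * 7^ ( - 1 )*19^1  =  - 76/7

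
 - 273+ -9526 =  - 9799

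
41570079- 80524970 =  - 38954891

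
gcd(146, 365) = 73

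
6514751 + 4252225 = 10766976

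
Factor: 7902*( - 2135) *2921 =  - 2^1 * 3^2*5^1*7^1*23^1*61^1*127^1 * 439^1 = - 49279519170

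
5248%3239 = 2009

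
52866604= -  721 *( - 73324)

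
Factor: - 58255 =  -5^1*61^1 * 191^1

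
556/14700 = 139/3675 = 0.04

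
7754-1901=5853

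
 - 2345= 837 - 3182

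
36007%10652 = 4051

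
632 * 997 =630104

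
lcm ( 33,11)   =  33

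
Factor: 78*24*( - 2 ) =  - 2^5*3^2*13^1 = -3744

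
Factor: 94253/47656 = 2^( - 3 )*7^(-1 )*23^( - 1)*37^( - 1)*94253^1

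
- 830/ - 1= 830+0/1= 830.00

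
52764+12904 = 65668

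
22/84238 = 1/3829 =0.00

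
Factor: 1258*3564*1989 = 8917705368 = 2^3*3^6*11^1 *13^1*17^2* 37^1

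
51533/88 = 585 + 53/88 = 585.60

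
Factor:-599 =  -599^1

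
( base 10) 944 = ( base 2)1110110000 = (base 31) UE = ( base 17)349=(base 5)12234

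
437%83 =22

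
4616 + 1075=5691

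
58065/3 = 19355 = 19355.00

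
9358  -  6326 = 3032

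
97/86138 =97/86138  =  0.00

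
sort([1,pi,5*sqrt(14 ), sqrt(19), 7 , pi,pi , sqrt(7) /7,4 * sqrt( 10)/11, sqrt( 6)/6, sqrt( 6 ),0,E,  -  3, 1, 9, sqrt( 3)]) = [ - 3,  0, sqrt (7)/7,sqrt(6)/6,1, 1,4*sqrt( 10 ) /11,sqrt(3),sqrt( 6 ) , E,pi, pi,pi , sqrt(19),7,9,5*sqrt(14)]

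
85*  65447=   5562995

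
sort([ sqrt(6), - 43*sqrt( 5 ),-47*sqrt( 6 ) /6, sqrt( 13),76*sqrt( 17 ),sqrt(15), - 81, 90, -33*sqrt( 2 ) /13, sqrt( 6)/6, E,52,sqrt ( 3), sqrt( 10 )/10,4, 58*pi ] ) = [ - 43*sqrt (5), - 81, - 47*sqrt(6) /6, - 33*sqrt(2 ) /13,sqrt(10 ) /10,sqrt( 6 ) /6, sqrt( 3 ), sqrt( 6), E , sqrt(13 ), sqrt(15 ),  4,  52,90,58*pi,  76*sqrt( 17)] 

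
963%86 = 17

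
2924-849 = 2075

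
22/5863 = 2/533 = 0.00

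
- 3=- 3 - 0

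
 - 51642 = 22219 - 73861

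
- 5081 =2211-7292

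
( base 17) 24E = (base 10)660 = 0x294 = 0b1010010100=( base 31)l9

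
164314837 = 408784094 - 244469257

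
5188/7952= 1297/1988 = 0.65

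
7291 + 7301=14592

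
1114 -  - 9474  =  10588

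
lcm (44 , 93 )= 4092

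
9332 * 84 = 783888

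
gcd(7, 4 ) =1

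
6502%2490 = 1522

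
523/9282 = 523/9282 = 0.06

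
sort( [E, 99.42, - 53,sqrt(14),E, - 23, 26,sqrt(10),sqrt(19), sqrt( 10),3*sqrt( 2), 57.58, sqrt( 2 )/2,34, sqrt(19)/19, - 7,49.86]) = [  -  53,-23,-7,sqrt ( 19)/19, sqrt(2)/2, E, E, sqrt( 10), sqrt( 10), sqrt( 14), 3*sqrt(2),sqrt(19 ), 26,34, 49.86, 57.58,99.42]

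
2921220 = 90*32458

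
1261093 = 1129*1117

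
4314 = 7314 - 3000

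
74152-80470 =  - 6318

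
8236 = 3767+4469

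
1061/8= 132 + 5/8 = 132.62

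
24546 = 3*8182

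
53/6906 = 53/6906 = 0.01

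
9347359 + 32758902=42106261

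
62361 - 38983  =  23378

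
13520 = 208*65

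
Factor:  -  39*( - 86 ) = 2^1 * 3^1 * 13^1*43^1 = 3354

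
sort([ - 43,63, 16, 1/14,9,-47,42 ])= [ - 47, - 43,  1/14, 9,16,42,63]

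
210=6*35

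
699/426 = 1 + 91/142 = 1.64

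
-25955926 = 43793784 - 69749710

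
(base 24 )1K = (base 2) 101100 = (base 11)40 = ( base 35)19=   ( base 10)44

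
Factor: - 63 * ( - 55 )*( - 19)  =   -65835 = - 3^2*5^1*7^1*11^1*19^1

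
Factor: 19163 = 19163^1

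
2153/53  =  40 + 33/53= 40.62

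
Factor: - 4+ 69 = 5^1*13^1=65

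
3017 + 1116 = 4133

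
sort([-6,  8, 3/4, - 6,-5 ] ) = [ - 6,-6,-5,  3/4,8]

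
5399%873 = 161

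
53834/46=26917/23= 1170.30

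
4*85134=340536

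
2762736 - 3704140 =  - 941404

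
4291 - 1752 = 2539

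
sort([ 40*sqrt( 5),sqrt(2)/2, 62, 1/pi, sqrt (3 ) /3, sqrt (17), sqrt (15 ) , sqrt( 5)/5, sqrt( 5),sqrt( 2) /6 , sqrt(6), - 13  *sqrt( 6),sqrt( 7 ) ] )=[ - 13*sqrt( 6), sqrt( 2 ) /6,1/pi, sqrt( 5 )/5,  sqrt(3)/3 , sqrt(2 )/2, sqrt(5),sqrt (6),  sqrt(7),sqrt( 15), sqrt( 17),62,  40*sqrt(5)]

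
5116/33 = 155 + 1/33 = 155.03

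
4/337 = 4/337=0.01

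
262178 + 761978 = 1024156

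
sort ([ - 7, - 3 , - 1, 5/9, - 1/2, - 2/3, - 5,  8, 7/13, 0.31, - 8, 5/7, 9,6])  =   [ - 8 ,- 7, - 5, - 3,-1, - 2/3, - 1/2,0.31, 7/13, 5/9, 5/7,  6,8,  9]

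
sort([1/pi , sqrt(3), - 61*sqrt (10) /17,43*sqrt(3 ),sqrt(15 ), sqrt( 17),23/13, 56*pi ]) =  [-61*sqrt(10)/17, 1/pi,sqrt( 3),23/13, sqrt(15),sqrt( 17) , 43*sqrt( 3 ), 56*pi ] 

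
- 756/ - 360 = 21/10 = 2.10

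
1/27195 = 1/27195 = 0.00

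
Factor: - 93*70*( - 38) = 247380= 2^2 * 3^1*5^1*7^1*19^1*31^1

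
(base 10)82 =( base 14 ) 5C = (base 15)57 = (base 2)1010010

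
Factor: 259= 7^1*37^1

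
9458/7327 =1 + 2131/7327 =1.29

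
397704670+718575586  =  1116280256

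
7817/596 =7817/596 = 13.12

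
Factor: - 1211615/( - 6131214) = 2^( - 1 )*3^( - 4 ) * 5^1*71^1*3413^1*37847^ ( - 1) 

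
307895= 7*43985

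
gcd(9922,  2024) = 22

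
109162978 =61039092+48123886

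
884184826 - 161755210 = 722429616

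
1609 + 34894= 36503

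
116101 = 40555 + 75546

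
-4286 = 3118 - 7404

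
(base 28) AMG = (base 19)148H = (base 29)A24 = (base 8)20430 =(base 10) 8472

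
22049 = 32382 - 10333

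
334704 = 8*41838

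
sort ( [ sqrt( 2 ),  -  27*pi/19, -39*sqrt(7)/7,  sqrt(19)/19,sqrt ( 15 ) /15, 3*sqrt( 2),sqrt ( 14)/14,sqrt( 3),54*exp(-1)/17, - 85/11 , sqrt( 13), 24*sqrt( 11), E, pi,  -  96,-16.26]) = [ - 96, -16.26, - 39*sqrt ( 7 ) /7,-85/11, - 27 *pi/19,sqrt( 19)/19, sqrt ( 15)/15,  sqrt(14 ) /14, 54*exp( - 1) /17, sqrt( 2), sqrt( 3) , E, pi, sqrt(13), 3*sqrt ( 2), 24 *sqrt( 11)]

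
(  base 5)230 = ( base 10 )65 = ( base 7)122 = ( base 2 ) 1000001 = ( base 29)27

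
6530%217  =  20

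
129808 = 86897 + 42911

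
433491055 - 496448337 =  - 62957282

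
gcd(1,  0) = 1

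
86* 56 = 4816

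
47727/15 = 3181 + 4/5 = 3181.80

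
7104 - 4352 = 2752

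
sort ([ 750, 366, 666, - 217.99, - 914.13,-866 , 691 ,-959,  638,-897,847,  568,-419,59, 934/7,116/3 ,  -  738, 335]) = [ - 959, - 914.13, - 897, - 866  , - 738,-419, - 217.99,116/3, 59,934/7,335,366 , 568, 638, 666  ,  691, 750,847]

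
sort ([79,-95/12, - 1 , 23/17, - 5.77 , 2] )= [ - 95/12, - 5.77, - 1, 23/17,2, 79 ]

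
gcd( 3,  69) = 3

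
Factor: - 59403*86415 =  - 5133310245 = - 3^2 * 5^1*7^1*823^1 *19801^1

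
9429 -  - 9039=18468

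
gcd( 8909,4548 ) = 1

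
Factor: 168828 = 2^2*3^1*11^1*1279^1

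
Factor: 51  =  3^1 *17^1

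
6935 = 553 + 6382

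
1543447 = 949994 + 593453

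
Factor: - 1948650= - 2^1*3^1*5^2*11^1 * 1181^1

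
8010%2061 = 1827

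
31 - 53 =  - 22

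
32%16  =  0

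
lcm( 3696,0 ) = 0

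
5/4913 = 5/4913 = 0.00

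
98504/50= 49252/25 = 1970.08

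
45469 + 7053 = 52522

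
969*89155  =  86391195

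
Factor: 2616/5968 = 327/746 = 2^(  -  1)*3^1 * 109^1 * 373^ ( - 1 )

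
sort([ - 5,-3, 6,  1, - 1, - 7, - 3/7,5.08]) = [-7 ,-5 , - 3, - 1 , - 3/7,1, 5.08 , 6 ]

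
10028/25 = 401 + 3/25=401.12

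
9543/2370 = 3181/790 = 4.03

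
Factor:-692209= -7^1*98887^1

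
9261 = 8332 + 929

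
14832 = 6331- - 8501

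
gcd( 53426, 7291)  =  1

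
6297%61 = 14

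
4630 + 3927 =8557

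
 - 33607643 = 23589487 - 57197130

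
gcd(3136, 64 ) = 64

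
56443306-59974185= - 3530879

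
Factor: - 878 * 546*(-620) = 297220560 = 2^4*3^1 * 5^1  *7^1*13^1 * 31^1* 439^1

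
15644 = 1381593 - 1365949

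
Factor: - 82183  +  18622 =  - 3^1 *21187^1=- 63561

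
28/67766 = 14/33883 = 0.00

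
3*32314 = 96942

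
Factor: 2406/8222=3^1*401^1*4111^( - 1 ) = 1203/4111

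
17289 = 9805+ 7484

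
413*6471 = 2672523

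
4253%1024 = 157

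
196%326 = 196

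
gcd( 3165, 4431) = 633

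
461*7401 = 3411861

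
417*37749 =15741333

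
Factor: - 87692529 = -3^1*29230843^1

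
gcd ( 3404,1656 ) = 92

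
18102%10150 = 7952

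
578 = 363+215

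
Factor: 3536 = 2^4*13^1*17^1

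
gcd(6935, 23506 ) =73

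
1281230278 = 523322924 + 757907354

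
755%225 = 80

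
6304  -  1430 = 4874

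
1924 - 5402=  - 3478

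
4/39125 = 4/39125=0.00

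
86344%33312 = 19720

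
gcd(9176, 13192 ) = 8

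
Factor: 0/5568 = 0^1 = 0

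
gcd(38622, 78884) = 82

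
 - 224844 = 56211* ( - 4 ) 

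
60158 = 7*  8594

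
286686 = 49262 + 237424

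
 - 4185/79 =-4185/79=- 52.97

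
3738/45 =1246/15 =83.07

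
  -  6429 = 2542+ - 8971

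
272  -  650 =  - 378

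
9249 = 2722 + 6527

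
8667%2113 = 215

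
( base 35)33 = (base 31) 3f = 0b1101100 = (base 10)108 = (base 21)53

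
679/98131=679/98131 = 0.01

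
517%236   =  45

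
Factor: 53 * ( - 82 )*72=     -  312912 = - 2^4*3^2*41^1*53^1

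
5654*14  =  79156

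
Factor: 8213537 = 853^1*  9629^1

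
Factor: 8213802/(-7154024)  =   -2^( - 2)*3^1*37^(-1 )*24169^( - 1 )*1368967^1= - 4106901/3577012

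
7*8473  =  59311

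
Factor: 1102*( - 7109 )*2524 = -2^3*19^1*29^1*631^1*7109^1 = -19773313832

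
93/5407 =93/5407=0.02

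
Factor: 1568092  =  2^2*373^1 * 1051^1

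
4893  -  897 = 3996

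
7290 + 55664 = 62954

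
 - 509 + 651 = 142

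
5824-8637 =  - 2813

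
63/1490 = 63/1490 = 0.04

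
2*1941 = 3882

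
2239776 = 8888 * 252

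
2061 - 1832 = 229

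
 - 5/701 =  - 5/701 = -0.01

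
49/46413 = 49/46413 = 0.00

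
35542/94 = 17771/47= 378.11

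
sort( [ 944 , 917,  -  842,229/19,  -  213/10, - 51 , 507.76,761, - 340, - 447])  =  [ -842, -447,- 340,  -  51, - 213/10,229/19,507.76,761,917,944 ]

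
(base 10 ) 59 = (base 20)2J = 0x3B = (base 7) 113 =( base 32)1R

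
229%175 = 54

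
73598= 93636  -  20038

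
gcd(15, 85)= 5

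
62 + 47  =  109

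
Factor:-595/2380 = - 1/4= -2^( - 2)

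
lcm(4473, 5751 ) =40257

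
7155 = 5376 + 1779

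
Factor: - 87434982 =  - 2^1*3^2*4857499^1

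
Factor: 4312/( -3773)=-2^3*7^( - 1)=- 8/7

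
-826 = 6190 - 7016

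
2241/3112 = 2241/3112 = 0.72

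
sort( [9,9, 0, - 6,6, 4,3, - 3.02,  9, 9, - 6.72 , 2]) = [ - 6.72, - 6, - 3.02,0, 2, 3,4,6, 9,9, 9, 9] 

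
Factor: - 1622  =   - 2^1*811^1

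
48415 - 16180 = 32235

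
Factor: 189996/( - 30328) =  - 213/34 = - 2^( - 1)*3^1 * 17^( - 1)*71^1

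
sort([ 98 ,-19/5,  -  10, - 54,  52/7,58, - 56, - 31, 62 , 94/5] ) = [-56 , - 54,  -  31,  -  10, -19/5 , 52/7 , 94/5,58,62,98 ] 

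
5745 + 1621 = 7366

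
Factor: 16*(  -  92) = - 2^6*23^1 = - 1472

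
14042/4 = 7021/2 = 3510.50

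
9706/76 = 127 + 27/38 = 127.71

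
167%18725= 167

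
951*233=221583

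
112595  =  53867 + 58728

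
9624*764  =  7352736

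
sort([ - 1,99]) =[-1,99]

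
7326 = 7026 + 300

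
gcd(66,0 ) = 66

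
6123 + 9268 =15391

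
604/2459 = 604/2459 = 0.25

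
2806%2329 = 477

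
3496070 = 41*85270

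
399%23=8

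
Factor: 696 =2^3*3^1*29^1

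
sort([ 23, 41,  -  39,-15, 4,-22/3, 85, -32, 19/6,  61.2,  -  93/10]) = [-39,-32, - 15, -93/10, - 22/3, 19/6  ,  4, 23,41,61.2, 85]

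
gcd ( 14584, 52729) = 1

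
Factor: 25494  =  2^1*3^1*7^1 * 607^1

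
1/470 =1/470 = 0.00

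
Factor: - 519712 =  - 2^5*109^1*149^1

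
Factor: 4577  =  23^1*199^1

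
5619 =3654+1965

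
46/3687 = 46/3687  =  0.01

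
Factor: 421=421^1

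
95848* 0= 0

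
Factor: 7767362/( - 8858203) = -2^1*53^1*73277^1 * 8858203^( - 1)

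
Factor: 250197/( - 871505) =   -  3^1 * 5^ ( - 1)*17^( - 1)*10253^(-1)*83399^1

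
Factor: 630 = 2^1 * 3^2*5^1 * 7^1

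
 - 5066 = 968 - 6034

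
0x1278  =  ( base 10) 4728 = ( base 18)EAC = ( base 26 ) 6PM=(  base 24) 850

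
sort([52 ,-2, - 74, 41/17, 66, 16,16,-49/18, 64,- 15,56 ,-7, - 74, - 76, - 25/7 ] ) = [  -  76, -74,-74, - 15 ,- 7,-25/7,-49/18, - 2, 41/17,16, 16, 52,56, 64, 66 ]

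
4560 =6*760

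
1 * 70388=70388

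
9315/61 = 152  +  43/61=152.70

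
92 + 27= 119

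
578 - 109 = 469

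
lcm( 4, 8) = 8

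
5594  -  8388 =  - 2794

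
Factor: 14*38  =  2^2*7^1*19^1 = 532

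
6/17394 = 1/2899 = 0.00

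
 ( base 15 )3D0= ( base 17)303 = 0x366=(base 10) 870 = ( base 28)132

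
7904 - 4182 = 3722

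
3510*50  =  175500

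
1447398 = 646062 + 801336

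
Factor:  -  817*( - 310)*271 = 68636170 =2^1 * 5^1*19^1 * 31^1*43^1*  271^1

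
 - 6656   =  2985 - 9641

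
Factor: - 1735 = -5^1 * 347^1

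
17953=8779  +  9174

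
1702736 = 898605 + 804131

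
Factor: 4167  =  3^2* 463^1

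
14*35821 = 501494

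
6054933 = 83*72951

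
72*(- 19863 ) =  - 1430136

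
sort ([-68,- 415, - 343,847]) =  [ - 415, - 343, - 68,847]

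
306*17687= 5412222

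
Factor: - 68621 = -7^1*9803^1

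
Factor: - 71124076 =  - 2^2 * 139^1 * 127921^1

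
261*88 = 22968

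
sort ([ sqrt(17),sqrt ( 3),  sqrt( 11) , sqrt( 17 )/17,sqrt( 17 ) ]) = [ sqrt(17 )/17, sqrt(3 ), sqrt(11 ), sqrt(17) , sqrt(17 )] 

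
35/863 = 35/863 = 0.04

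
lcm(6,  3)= 6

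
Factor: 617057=7^4*257^1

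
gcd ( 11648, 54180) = 28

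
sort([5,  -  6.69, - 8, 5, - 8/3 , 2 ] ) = [ - 8, - 6.69, - 8/3, 2,  5, 5] 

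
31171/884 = 35 + 231/884  =  35.26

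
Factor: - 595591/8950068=-2^(  -  2 )*3^(-3 )*79^( - 1)*601^1*991^1 * 1049^(-1)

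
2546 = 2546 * 1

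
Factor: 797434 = 2^1*11^1*67^1*541^1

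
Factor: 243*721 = 175203 = 3^5*7^1*103^1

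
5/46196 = 5/46196 = 0.00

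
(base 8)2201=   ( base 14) 5C5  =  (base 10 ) 1153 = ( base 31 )166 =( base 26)1I9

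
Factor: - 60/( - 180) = 1/3 =3^ ( - 1)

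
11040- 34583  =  -23543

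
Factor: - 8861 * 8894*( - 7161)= 564356505174 = 2^1*3^1*7^1*11^1*31^1* 4447^1*8861^1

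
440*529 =232760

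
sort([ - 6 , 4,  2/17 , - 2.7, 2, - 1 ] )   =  [ - 6,- 2.7,- 1,  2/17,2, 4] 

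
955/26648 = 955/26648 = 0.04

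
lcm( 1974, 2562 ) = 120414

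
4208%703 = 693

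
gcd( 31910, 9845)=5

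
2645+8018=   10663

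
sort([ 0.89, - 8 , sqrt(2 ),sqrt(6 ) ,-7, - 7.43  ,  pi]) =[ - 8, - 7.43, - 7,0.89,sqrt( 2),sqrt( 6),pi] 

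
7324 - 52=7272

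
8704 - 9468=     -  764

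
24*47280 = 1134720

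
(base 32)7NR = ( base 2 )1111011111011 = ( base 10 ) 7931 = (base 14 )2c67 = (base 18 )168b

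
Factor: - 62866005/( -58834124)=2^( - 2)*3^1*5^1*4191067^1*14708531^ ( - 1) 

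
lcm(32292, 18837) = 226044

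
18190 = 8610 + 9580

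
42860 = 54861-12001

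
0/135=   0 = 0.00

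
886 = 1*886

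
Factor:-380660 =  - 2^2*5^1*7^1*2719^1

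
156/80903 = 156/80903 = 0.00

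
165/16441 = 165/16441 = 0.01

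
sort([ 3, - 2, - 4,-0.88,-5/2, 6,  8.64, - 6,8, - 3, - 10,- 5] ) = [ - 10, - 6, - 5, - 4,-3,  -  5/2, - 2,-0.88,3,6, 8, 8.64 ] 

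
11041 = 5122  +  5919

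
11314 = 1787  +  9527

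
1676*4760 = 7977760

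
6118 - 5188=930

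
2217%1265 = 952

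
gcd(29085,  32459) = 7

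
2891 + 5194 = 8085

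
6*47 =282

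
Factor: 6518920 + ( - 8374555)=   -  3^1*5^1*17^1*19^1*383^1=- 1855635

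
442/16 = 221/8 = 27.62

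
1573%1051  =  522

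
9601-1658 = 7943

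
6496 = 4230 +2266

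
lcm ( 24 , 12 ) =24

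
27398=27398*1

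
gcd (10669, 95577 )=1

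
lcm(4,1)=4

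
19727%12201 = 7526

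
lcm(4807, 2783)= 52877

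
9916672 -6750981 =3165691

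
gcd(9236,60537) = 1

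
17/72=17/72 = 0.24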